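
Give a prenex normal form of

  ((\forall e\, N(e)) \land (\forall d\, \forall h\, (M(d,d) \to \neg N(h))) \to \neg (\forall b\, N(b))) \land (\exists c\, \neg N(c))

Rewrite implications/biconditionals: A → B as ¬A ∨ B.
  (\neg ((\forall e\, N(e)) \land (\forall d\, \forall h\, (\neg M(d,d) \lor \neg N(h)))) \lor \neg (\forall b\, N(b))) \land (\exists c\, \neg N(c))
Move each ¬ inward, flipping quantifiers it crosses:
  ((\exists e\, \neg N(e)) \lor (\exists d\, \exists h\, (M(d,d) \land N(h))) \lor (\exists b\, \neg N(b))) \land (\exists c\, \neg N(c))
Extract every quantifier outward, since the variables are now distinct and don't occur free across branches:
  \exists e\, \exists d\, \exists h\, \exists b\, \exists c\, ((\neg N(e) \lor M(d,d) \land N(h) \lor \neg N(b)) \land \neg N(c))

\exists e\, \exists d\, \exists h\, \exists b\, \exists c\, ((\neg N(e) \lor M(d,d) \land N(h) \lor \neg N(b)) \land \neg N(c))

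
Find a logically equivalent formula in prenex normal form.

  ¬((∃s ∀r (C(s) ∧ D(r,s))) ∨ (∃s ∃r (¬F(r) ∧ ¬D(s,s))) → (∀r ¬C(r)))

∃s ∀r ∃c ∃y1 ∃u ((C(s) ∧ D(r,s) ∨ ¬F(y1) ∧ ¬D(c,c)) ∧ C(u))

First replace A → B with ¬A ∨ B.
  ¬(¬((∃s ∀r (C(s) ∧ D(r,s))) ∨ (∃s ∃r (¬F(r) ∧ ¬D(s,s)))) ∨ (∀r ¬C(r)))
Move each ¬ inward, flipping quantifiers it crosses:
  ((∃s ∀r (C(s) ∧ D(r,s))) ∨ (∃s ∃r (¬F(r) ∧ ¬D(s,s)))) ∧ (∃r C(r))
Give each quantifier a distinct variable: s↦c, r↦y1, r↦u.
  ((∃s ∀r (C(s) ∧ D(r,s))) ∨ (∃c ∃y1 (¬F(y1) ∧ ¬D(c,c)))) ∧ (∃u C(u))
Finally move all quantifiers to the prefix:
  ∃s ∀r ∃c ∃y1 ∃u ((C(s) ∧ D(r,s) ∨ ¬F(y1) ∧ ¬D(c,c)) ∧ C(u))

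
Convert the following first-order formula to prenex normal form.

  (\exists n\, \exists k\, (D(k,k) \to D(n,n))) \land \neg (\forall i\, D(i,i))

Eliminate → and ↔ using ¬ and ∨.
  (\exists n\, \exists k\, (\neg D(k,k) \lor D(n,n))) \land \neg (\forall i\, D(i,i))
Drive negations inward (¬∀x A ≡ ∃x ¬A, ¬∃x A ≡ ∀x ¬A, De Morgan for ∧/∨):
  (\exists n\, \exists k\, (\neg D(k,k) \lor D(n,n))) \land (\exists i\, \neg D(i,i))
Finally move all quantifiers to the prefix:
  \exists n\, \exists k\, \exists i\, ((\neg D(k,k) \lor D(n,n)) \land \neg D(i,i))

\exists n\, \exists k\, \exists i\, ((\neg D(k,k) \lor D(n,n)) \land \neg D(i,i))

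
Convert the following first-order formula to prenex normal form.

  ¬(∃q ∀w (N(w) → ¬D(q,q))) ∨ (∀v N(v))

Eliminate → and ↔ using ¬ and ∨.
  ¬(∃q ∀w (¬N(w) ∨ ¬D(q,q))) ∨ (∀v N(v))
Drive negations inward (¬∀x A ≡ ∃x ¬A, ¬∃x A ≡ ∀x ¬A, De Morgan for ∧/∨):
  (∀q ∃w (N(w) ∧ D(q,q))) ∨ (∀v N(v))
Extract every quantifier outward, since the variables are now distinct and don't occur free across branches:
  ∀q ∃w ∀v (N(w) ∧ D(q,q) ∨ N(v))

∀q ∃w ∀v (N(w) ∧ D(q,q) ∨ N(v))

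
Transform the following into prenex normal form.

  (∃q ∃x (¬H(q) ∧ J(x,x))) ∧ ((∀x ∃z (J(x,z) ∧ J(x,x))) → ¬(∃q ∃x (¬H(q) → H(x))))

∃q ∃x ∃y1 ∀z ∀u ∀a (¬H(q) ∧ J(x,x) ∧ (¬J(y1,z) ∨ ¬J(y1,y1) ∨ ¬H(u) ∧ ¬H(a)))

Eliminate → and ↔ using ¬ and ∨.
  (∃q ∃x (¬H(q) ∧ J(x,x))) ∧ (¬(∀x ∃z (J(x,z) ∧ J(x,x))) ∨ ¬(∃q ∃x (¬¬H(q) ∨ H(x))))
Drive negations inward (¬∀x A ≡ ∃x ¬A, ¬∃x A ≡ ∀x ¬A, De Morgan for ∧/∨):
  (∃q ∃x (¬H(q) ∧ J(x,x))) ∧ ((∃x ∀z (¬J(x,z) ∨ ¬J(x,x))) ∨ (∀q ∀x (¬H(q) ∧ ¬H(x))))
Standardize variables apart so no two quantifiers bind the same name: x↦y1, q↦u, x↦a.
  (∃q ∃x (¬H(q) ∧ J(x,x))) ∧ ((∃y1 ∀z (¬J(y1,z) ∨ ¬J(y1,y1))) ∨ (∀u ∀a (¬H(u) ∧ ¬H(a))))
Extract every quantifier outward, since the variables are now distinct and don't occur free across branches:
  ∃q ∃x ∃y1 ∀z ∀u ∀a (¬H(q) ∧ J(x,x) ∧ (¬J(y1,z) ∨ ¬J(y1,y1) ∨ ¬H(u) ∧ ¬H(a)))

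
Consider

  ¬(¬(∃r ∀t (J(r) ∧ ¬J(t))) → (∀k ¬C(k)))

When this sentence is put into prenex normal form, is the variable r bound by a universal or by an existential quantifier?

universal

Eliminate → and ↔ using ¬ and ∨.
  ¬(¬¬(∃r ∀t (J(r) ∧ ¬J(t))) ∨ (∀k ¬C(k)))
Push ¬ through the quantifiers and connectives to reach negation normal form:
  (∀r ∃t (¬J(r) ∨ J(t))) ∧ (∃k C(k))
All bound variables are already distinct, so no renaming is needed.
Finally move all quantifiers to the prefix:
  ∀r ∃t ∃k ((¬J(r) ∨ J(t)) ∧ C(k))
The quantifier ∃r sits under an odd number of negations (counting the antecedent side of each →), so it flips to ∀r.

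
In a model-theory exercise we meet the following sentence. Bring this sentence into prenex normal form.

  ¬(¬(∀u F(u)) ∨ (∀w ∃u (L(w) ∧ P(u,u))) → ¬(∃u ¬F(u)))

Rewrite implications/biconditionals: A → B as ¬A ∨ B.
  ¬(¬(¬(∀u F(u)) ∨ (∀w ∃u (L(w) ∧ P(u,u)))) ∨ ¬(∃u ¬F(u)))
Move each ¬ inward, flipping quantifiers it crosses:
  ((∃u ¬F(u)) ∨ (∀w ∃u (L(w) ∧ P(u,u)))) ∧ (∃u ¬F(u))
Rename bound variables to avoid capture: u↦v1, u↦u1.
  ((∃u ¬F(u)) ∨ (∀w ∃v1 (L(w) ∧ P(v1,v1)))) ∧ (∃u1 ¬F(u1))
Pull the quantifiers to the front (each side's bound variable is not free in the other side):
  ∃u ∀w ∃v1 ∃u1 ((¬F(u) ∨ L(w) ∧ P(v1,v1)) ∧ ¬F(u1))

∃u ∀w ∃v1 ∃u1 ((¬F(u) ∨ L(w) ∧ P(v1,v1)) ∧ ¬F(u1))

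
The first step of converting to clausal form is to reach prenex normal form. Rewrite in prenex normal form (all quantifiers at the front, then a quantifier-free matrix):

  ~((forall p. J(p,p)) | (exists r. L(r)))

exists p. forall r. (~J(p,p) & ~L(r))

Drive negations inward (¬∀x A ≡ ∃x ¬A, ¬∃x A ≡ ∀x ¬A, De Morgan for ∧/∨):
  (exists p. ~J(p,p)) & (forall r. ~L(r))
All bound variables are already distinct, so no renaming is needed.
Pull the quantifiers to the front (each side's bound variable is not free in the other side):
  exists p. forall r. (~J(p,p) & ~L(r))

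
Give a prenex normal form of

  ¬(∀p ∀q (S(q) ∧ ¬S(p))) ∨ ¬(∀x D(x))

Push ¬ through the quantifiers and connectives to reach negation normal form:
  (∃p ∃q (¬S(q) ∨ S(p))) ∨ (∃x ¬D(x))
All bound variables are already distinct, so no renaming is needed.
Finally move all quantifiers to the prefix:
  ∃p ∃q ∃x (¬S(q) ∨ S(p) ∨ ¬D(x))

∃p ∃q ∃x (¬S(q) ∨ S(p) ∨ ¬D(x))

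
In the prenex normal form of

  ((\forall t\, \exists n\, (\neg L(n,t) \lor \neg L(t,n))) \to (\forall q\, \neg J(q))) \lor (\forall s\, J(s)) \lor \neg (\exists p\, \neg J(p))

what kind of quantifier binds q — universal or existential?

universal

Rewrite implications/biconditionals: A → B as ¬A ∨ B.
  \neg (\forall t\, \exists n\, (\neg L(n,t) \lor \neg L(t,n))) \lor (\forall q\, \neg J(q)) \lor (\forall s\, J(s)) \lor \neg (\exists p\, \neg J(p))
Move each ¬ inward, flipping quantifiers it crosses:
  (\exists t\, \forall n\, (L(n,t) \land L(t,n))) \lor (\forall q\, \neg J(q)) \lor (\forall s\, J(s)) \lor (\forall p\, J(p))
Finally move all quantifiers to the prefix:
  \exists t\, \forall n\, \forall q\, \forall s\, \forall p\, (L(n,t) \land L(t,n) \lor \neg J(q) \lor J(s) \lor J(p))
The quantifier \forall q sits under an even number of negations (counting the antecedent side of each →), so it remains universal.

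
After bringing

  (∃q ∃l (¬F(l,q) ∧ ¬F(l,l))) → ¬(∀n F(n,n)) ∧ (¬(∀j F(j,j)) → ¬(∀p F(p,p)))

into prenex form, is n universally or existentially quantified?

existential

First replace A → B with ¬A ∨ B.
  ¬(∃q ∃l (¬F(l,q) ∧ ¬F(l,l))) ∨ ¬(∀n F(n,n)) ∧ (¬¬(∀j F(j,j)) ∨ ¬(∀p F(p,p)))
Push ¬ through the quantifiers and connectives to reach negation normal form:
  (∀q ∀l (F(l,q) ∨ F(l,l))) ∨ (∃n ¬F(n,n)) ∧ ((∀j F(j,j)) ∨ (∃p ¬F(p,p)))
Extract every quantifier outward, since the variables are now distinct and don't occur free across branches:
  ∀q ∀l ∃n ∀j ∃p (F(l,q) ∨ F(l,l) ∨ ¬F(n,n) ∧ (F(j,j) ∨ ¬F(p,p)))
The quantifier ∀n sits under an odd number of negations (counting the antecedent side of each →), so it flips to ∃n.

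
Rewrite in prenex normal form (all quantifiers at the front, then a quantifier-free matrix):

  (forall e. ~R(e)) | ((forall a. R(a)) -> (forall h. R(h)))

forall e. exists a. forall h. (~R(e) | ~R(a) | R(h))

First replace A → B with ¬A ∨ B.
  (forall e. ~R(e)) | ~(forall a. R(a)) | (forall h. R(h))
Drive negations inward (¬∀x A ≡ ∃x ¬A, ¬∃x A ≡ ∀x ¬A, De Morgan for ∧/∨):
  (forall e. ~R(e)) | (exists a. ~R(a)) | (forall h. R(h))
Finally move all quantifiers to the prefix:
  forall e. exists a. forall h. (~R(e) | ~R(a) | R(h))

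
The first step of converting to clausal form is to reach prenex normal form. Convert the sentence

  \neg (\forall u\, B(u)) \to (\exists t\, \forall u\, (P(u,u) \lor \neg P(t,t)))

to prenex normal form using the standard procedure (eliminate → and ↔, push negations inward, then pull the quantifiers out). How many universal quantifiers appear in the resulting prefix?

First replace A → B with ¬A ∨ B.
  \neg \neg (\forall u\, B(u)) \lor (\exists t\, \forall u\, (P(u,u) \lor \neg P(t,t)))
Move each ¬ inward, flipping quantifiers it crosses:
  (\forall u\, B(u)) \lor (\exists t\, \forall u\, (P(u,u) \lor \neg P(t,t)))
Rename bound variables to avoid capture: u↦y1.
  (\forall u\, B(u)) \lor (\exists t\, \forall y1\, (P(y1,y1) \lor \neg P(t,t)))
Finally move all quantifiers to the prefix:
  \forall u\, \exists t\, \forall y1\, (B(u) \lor P(y1,y1) \lor \neg P(t,t))
The prefix is \forall u \exists t \forall y1: 2 universal, 1 existential.

2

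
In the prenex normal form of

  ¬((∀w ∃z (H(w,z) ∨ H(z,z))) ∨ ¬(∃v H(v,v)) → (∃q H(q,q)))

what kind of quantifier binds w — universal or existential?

universal

Rewrite implications/biconditionals: A → B as ¬A ∨ B.
  ¬(¬((∀w ∃z (H(w,z) ∨ H(z,z))) ∨ ¬(∃v H(v,v))) ∨ (∃q H(q,q)))
Push ¬ through the quantifiers and connectives to reach negation normal form:
  ((∀w ∃z (H(w,z) ∨ H(z,z))) ∨ (∀v ¬H(v,v))) ∧ (∀q ¬H(q,q))
All bound variables are already distinct, so no renaming is needed.
Pull the quantifiers to the front (each side's bound variable is not free in the other side):
  ∀w ∃z ∀v ∀q ((H(w,z) ∨ H(z,z) ∨ ¬H(v,v)) ∧ ¬H(q,q))
The quantifier ∀w sits under an even number of negations (counting the antecedent side of each →), so it remains universal.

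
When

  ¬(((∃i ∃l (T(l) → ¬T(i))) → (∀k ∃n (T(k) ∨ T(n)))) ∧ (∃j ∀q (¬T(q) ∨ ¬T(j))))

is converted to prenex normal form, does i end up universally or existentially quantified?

existential

Eliminate → and ↔ using ¬ and ∨.
  ¬((¬(∃i ∃l (¬T(l) ∨ ¬T(i))) ∨ (∀k ∃n (T(k) ∨ T(n)))) ∧ (∃j ∀q (¬T(q) ∨ ¬T(j))))
Drive negations inward (¬∀x A ≡ ∃x ¬A, ¬∃x A ≡ ∀x ¬A, De Morgan for ∧/∨):
  (∃i ∃l (¬T(l) ∨ ¬T(i))) ∧ (∃k ∀n (¬T(k) ∧ ¬T(n))) ∨ (∀j ∃q (T(q) ∧ T(j)))
Extract every quantifier outward, since the variables are now distinct and don't occur free across branches:
  ∃i ∃l ∃k ∀n ∀j ∃q ((¬T(l) ∨ ¬T(i)) ∧ ¬T(k) ∧ ¬T(n) ∨ T(q) ∧ T(j))
The quantifier ∃i sits under an even number of negations (counting the antecedent side of each →), so it remains existential.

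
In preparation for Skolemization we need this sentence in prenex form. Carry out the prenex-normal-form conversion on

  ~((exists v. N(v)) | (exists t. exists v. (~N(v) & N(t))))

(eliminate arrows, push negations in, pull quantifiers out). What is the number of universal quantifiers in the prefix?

3

Push ¬ through the quantifiers and connectives to reach negation normal form:
  (forall v. ~N(v)) & (forall t. forall v. (N(v) | ~N(t)))
Standardize variables apart so no two quantifiers bind the same name: v↦c.
  (forall v. ~N(v)) & (forall t. forall c. (N(c) | ~N(t)))
Pull the quantifiers to the front (each side's bound variable is not free in the other side):
  forall v. forall t. forall c. (~N(v) & (N(c) | ~N(t)))
The prefix is forall v forall t forall c: 3 universal, 0 existential.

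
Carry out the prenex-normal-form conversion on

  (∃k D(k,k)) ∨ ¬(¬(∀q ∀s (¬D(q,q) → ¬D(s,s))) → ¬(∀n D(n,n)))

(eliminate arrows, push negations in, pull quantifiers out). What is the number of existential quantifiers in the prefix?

3

Rewrite implications/biconditionals: A → B as ¬A ∨ B.
  (∃k D(k,k)) ∨ ¬(¬¬(∀q ∀s (¬¬D(q,q) ∨ ¬D(s,s))) ∨ ¬(∀n D(n,n)))
Push ¬ through the quantifiers and connectives to reach negation normal form:
  (∃k D(k,k)) ∨ (∃q ∃s (¬D(q,q) ∧ D(s,s))) ∧ (∀n D(n,n))
All bound variables are already distinct, so no renaming is needed.
Pull the quantifiers to the front (each side's bound variable is not free in the other side):
  ∃k ∃q ∃s ∀n (D(k,k) ∨ ¬D(q,q) ∧ D(s,s) ∧ D(n,n))
The prefix is ∃k ∃q ∃s ∀n: 1 universal, 3 existential.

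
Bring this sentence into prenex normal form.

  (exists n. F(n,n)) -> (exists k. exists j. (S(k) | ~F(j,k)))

First replace A → B with ¬A ∨ B.
  ~(exists n. F(n,n)) | (exists k. exists j. (S(k) | ~F(j,k)))
Push ¬ through the quantifiers and connectives to reach negation normal form:
  (forall n. ~F(n,n)) | (exists k. exists j. (S(k) | ~F(j,k)))
All bound variables are already distinct, so no renaming is needed.
Pull the quantifiers to the front (each side's bound variable is not free in the other side):
  forall n. exists k. exists j. (~F(n,n) | S(k) | ~F(j,k))

forall n. exists k. exists j. (~F(n,n) | S(k) | ~F(j,k))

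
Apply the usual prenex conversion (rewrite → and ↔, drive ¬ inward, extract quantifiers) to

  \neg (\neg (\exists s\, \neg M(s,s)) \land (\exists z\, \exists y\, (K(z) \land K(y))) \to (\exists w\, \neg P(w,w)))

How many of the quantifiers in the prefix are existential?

Rewrite implications/biconditionals: A → B as ¬A ∨ B.
  \neg (\neg (\neg (\exists s\, \neg M(s,s)) \land (\exists z\, \exists y\, (K(z) \land K(y)))) \lor (\exists w\, \neg P(w,w)))
Push ¬ through the quantifiers and connectives to reach negation normal form:
  (\forall s\, M(s,s)) \land (\exists z\, \exists y\, (K(z) \land K(y))) \land (\forall w\, P(w,w))
All bound variables are already distinct, so no renaming is needed.
Finally move all quantifiers to the prefix:
  \forall s\, \exists z\, \exists y\, \forall w\, (M(s,s) \land K(z) \land K(y) \land P(w,w))
The prefix is \forall s \exists z \exists y \forall w: 2 universal, 2 existential.

2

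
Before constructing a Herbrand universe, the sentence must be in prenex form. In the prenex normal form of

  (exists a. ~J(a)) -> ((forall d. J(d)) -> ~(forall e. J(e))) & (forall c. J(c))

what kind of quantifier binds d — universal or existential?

First replace A → B with ¬A ∨ B.
  ~(exists a. ~J(a)) | (~(forall d. J(d)) | ~(forall e. J(e))) & (forall c. J(c))
Push ¬ through the quantifiers and connectives to reach negation normal form:
  (forall a. J(a)) | ((exists d. ~J(d)) | (exists e. ~J(e))) & (forall c. J(c))
All bound variables are already distinct, so no renaming is needed.
Extract every quantifier outward, since the variables are now distinct and don't occur free across branches:
  forall a. exists d. exists e. forall c. (J(a) | (~J(d) | ~J(e)) & J(c))
The quantifier forall d sits under an odd number of negations (counting the antecedent side of each →), so it flips to exists d.

existential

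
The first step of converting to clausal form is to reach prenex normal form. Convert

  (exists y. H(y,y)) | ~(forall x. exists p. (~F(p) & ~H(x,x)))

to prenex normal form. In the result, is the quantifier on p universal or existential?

universal

Move each ¬ inward, flipping quantifiers it crosses:
  (exists y. H(y,y)) | (exists x. forall p. (F(p) | H(x,x)))
Pull the quantifiers to the front (each side's bound variable is not free in the other side):
  exists y. exists x. forall p. (H(y,y) | F(p) | H(x,x))
The quantifier exists p sits under an odd number of negations, so it flips to forall p.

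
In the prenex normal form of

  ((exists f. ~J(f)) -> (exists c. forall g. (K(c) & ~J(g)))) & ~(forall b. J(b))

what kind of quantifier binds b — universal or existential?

Rewrite implications/biconditionals: A → B as ¬A ∨ B.
  (~(exists f. ~J(f)) | (exists c. forall g. (K(c) & ~J(g)))) & ~(forall b. J(b))
Drive negations inward (¬∀x A ≡ ∃x ¬A, ¬∃x A ≡ ∀x ¬A, De Morgan for ∧/∨):
  ((forall f. J(f)) | (exists c. forall g. (K(c) & ~J(g)))) & (exists b. ~J(b))
Pull the quantifiers to the front (each side's bound variable is not free in the other side):
  forall f. exists c. forall g. exists b. ((J(f) | K(c) & ~J(g)) & ~J(b))
The quantifier forall b sits under an odd number of negations (counting the antecedent side of each →), so it flips to exists b.

existential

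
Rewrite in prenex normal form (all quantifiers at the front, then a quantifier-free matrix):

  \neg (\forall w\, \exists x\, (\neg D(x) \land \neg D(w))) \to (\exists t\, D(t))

\forall w\, \exists x\, \exists t\, (\neg D(x) \land \neg D(w) \lor D(t))

Eliminate → and ↔ using ¬ and ∨.
  \neg \neg (\forall w\, \exists x\, (\neg D(x) \land \neg D(w))) \lor (\exists t\, D(t))
Move each ¬ inward, flipping quantifiers it crosses:
  (\forall w\, \exists x\, (\neg D(x) \land \neg D(w))) \lor (\exists t\, D(t))
All bound variables are already distinct, so no renaming is needed.
Extract every quantifier outward, since the variables are now distinct and don't occur free across branches:
  \forall w\, \exists x\, \exists t\, (\neg D(x) \land \neg D(w) \lor D(t))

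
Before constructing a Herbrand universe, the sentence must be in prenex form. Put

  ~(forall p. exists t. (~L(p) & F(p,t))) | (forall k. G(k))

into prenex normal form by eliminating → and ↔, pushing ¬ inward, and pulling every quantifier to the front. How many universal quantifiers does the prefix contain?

Move each ¬ inward, flipping quantifiers it crosses:
  (exists p. forall t. (L(p) | ~F(p,t))) | (forall k. G(k))
All bound variables are already distinct, so no renaming is needed.
Pull the quantifiers to the front (each side's bound variable is not free in the other side):
  exists p. forall t. forall k. (L(p) | ~F(p,t) | G(k))
The prefix is exists p forall t forall k: 2 universal, 1 existential.

2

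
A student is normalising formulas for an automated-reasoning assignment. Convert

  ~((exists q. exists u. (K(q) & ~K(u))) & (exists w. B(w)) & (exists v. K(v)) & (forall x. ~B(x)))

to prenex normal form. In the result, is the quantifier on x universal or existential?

existential

Drive negations inward (¬∀x A ≡ ∃x ¬A, ¬∃x A ≡ ∀x ¬A, De Morgan for ∧/∨):
  (forall q. forall u. (~K(q) | K(u))) | (forall w. ~B(w)) | (forall v. ~K(v)) | (exists x. B(x))
All bound variables are already distinct, so no renaming is needed.
Pull the quantifiers to the front (each side's bound variable is not free in the other side):
  forall q. forall u. forall w. forall v. exists x. (~K(q) | K(u) | ~B(w) | ~K(v) | B(x))
The quantifier forall x sits under an odd number of negations, so it flips to exists x.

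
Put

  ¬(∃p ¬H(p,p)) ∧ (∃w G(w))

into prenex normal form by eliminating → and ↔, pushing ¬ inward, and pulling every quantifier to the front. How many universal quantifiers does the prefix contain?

Push ¬ through the quantifiers and connectives to reach negation normal form:
  (∀p H(p,p)) ∧ (∃w G(w))
All bound variables are already distinct, so no renaming is needed.
Extract every quantifier outward, since the variables are now distinct and don't occur free across branches:
  ∀p ∃w (H(p,p) ∧ G(w))
The prefix is ∀p ∃w: 1 universal, 1 existential.

1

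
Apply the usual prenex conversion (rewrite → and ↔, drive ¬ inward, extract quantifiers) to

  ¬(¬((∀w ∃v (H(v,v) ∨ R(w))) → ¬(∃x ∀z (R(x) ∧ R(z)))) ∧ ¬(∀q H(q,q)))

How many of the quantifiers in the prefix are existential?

2

Eliminate → and ↔ using ¬ and ∨.
  ¬(¬(¬(∀w ∃v (H(v,v) ∨ R(w))) ∨ ¬(∃x ∀z (R(x) ∧ R(z)))) ∧ ¬(∀q H(q,q)))
Push ¬ through the quantifiers and connectives to reach negation normal form:
  (∃w ∀v (¬H(v,v) ∧ ¬R(w))) ∨ (∀x ∃z (¬R(x) ∨ ¬R(z))) ∨ (∀q H(q,q))
All bound variables are already distinct, so no renaming is needed.
Finally move all quantifiers to the prefix:
  ∃w ∀v ∀x ∃z ∀q (¬H(v,v) ∧ ¬R(w) ∨ ¬R(x) ∨ ¬R(z) ∨ H(q,q))
The prefix is ∃w ∀v ∀x ∃z ∀q: 3 universal, 2 existential.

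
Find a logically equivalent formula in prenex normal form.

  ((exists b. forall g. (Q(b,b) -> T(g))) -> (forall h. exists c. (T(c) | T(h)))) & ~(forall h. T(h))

Eliminate → and ↔ using ¬ and ∨.
  (~(exists b. forall g. (~Q(b,b) | T(g))) | (forall h. exists c. (T(c) | T(h)))) & ~(forall h. T(h))
Move each ¬ inward, flipping quantifiers it crosses:
  ((forall b. exists g. (Q(b,b) & ~T(g))) | (forall h. exists c. (T(c) | T(h)))) & (exists h. ~T(h))
Rename bound variables to avoid capture: h↦v.
  ((forall b. exists g. (Q(b,b) & ~T(g))) | (forall h. exists c. (T(c) | T(h)))) & (exists v. ~T(v))
Pull the quantifiers to the front (each side's bound variable is not free in the other side):
  forall b. exists g. forall h. exists c. exists v. ((Q(b,b) & ~T(g) | T(c) | T(h)) & ~T(v))

forall b. exists g. forall h. exists c. exists v. ((Q(b,b) & ~T(g) | T(c) | T(h)) & ~T(v))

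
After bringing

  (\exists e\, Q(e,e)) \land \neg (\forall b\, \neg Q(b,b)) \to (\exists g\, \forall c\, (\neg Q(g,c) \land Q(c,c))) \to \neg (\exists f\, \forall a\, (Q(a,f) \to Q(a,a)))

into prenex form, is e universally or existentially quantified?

Rewrite implications/biconditionals: A → B as ¬A ∨ B.
  \neg ((\exists e\, Q(e,e)) \land \neg (\forall b\, \neg Q(b,b))) \lor \neg (\exists g\, \forall c\, (\neg Q(g,c) \land Q(c,c))) \lor \neg (\exists f\, \forall a\, (\neg Q(a,f) \lor Q(a,a)))
Drive negations inward (¬∀x A ≡ ∃x ¬A, ¬∃x A ≡ ∀x ¬A, De Morgan for ∧/∨):
  (\forall e\, \neg Q(e,e)) \lor (\forall b\, \neg Q(b,b)) \lor (\forall g\, \exists c\, (Q(g,c) \lor \neg Q(c,c))) \lor (\forall f\, \exists a\, (Q(a,f) \land \neg Q(a,a)))
Pull the quantifiers to the front (each side's bound variable is not free in the other side):
  \forall e\, \forall b\, \forall g\, \exists c\, \forall f\, \exists a\, (\neg Q(e,e) \lor \neg Q(b,b) \lor Q(g,c) \lor \neg Q(c,c) \lor Q(a,f) \land \neg Q(a,a))
The quantifier \exists e sits under an odd number of negations (counting the antecedent side of each →), so it flips to \forall e.

universal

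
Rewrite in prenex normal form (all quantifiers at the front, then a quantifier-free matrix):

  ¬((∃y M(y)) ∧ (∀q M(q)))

Push ¬ through the quantifiers and connectives to reach negation normal form:
  (∀y ¬M(y)) ∨ (∃q ¬M(q))
All bound variables are already distinct, so no renaming is needed.
Extract every quantifier outward, since the variables are now distinct and don't occur free across branches:
  ∀y ∃q (¬M(y) ∨ ¬M(q))

∀y ∃q (¬M(y) ∨ ¬M(q))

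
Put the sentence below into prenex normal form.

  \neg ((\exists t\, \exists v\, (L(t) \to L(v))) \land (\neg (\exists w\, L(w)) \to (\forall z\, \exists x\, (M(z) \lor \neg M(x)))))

\forall t\, \forall v\, \forall w\, \exists z\, \forall x\, (L(t) \land \neg L(v) \lor \neg L(w) \land \neg M(z) \land M(x))

First replace A → B with ¬A ∨ B.
  \neg ((\exists t\, \exists v\, (\neg L(t) \lor L(v))) \land (\neg \neg (\exists w\, L(w)) \lor (\forall z\, \exists x\, (M(z) \lor \neg M(x)))))
Move each ¬ inward, flipping quantifiers it crosses:
  (\forall t\, \forall v\, (L(t) \land \neg L(v))) \lor (\forall w\, \neg L(w)) \land (\exists z\, \forall x\, (\neg M(z) \land M(x)))
All bound variables are already distinct, so no renaming is needed.
Extract every quantifier outward, since the variables are now distinct and don't occur free across branches:
  \forall t\, \forall v\, \forall w\, \exists z\, \forall x\, (L(t) \land \neg L(v) \lor \neg L(w) \land \neg M(z) \land M(x))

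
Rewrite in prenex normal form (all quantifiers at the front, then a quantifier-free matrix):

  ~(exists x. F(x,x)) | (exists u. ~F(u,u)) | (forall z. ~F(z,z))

Drive negations inward (¬∀x A ≡ ∃x ¬A, ¬∃x A ≡ ∀x ¬A, De Morgan for ∧/∨):
  (forall x. ~F(x,x)) | (exists u. ~F(u,u)) | (forall z. ~F(z,z))
All bound variables are already distinct, so no renaming is needed.
Pull the quantifiers to the front (each side's bound variable is not free in the other side):
  forall x. exists u. forall z. (~F(x,x) | ~F(u,u) | ~F(z,z))

forall x. exists u. forall z. (~F(x,x) | ~F(u,u) | ~F(z,z))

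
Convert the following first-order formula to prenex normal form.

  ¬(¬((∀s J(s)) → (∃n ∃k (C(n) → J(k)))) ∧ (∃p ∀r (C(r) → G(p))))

Eliminate → and ↔ using ¬ and ∨.
  ¬(¬(¬(∀s J(s)) ∨ (∃n ∃k (¬C(n) ∨ J(k)))) ∧ (∃p ∀r (¬C(r) ∨ G(p))))
Push ¬ through the quantifiers and connectives to reach negation normal form:
  (∃s ¬J(s)) ∨ (∃n ∃k (¬C(n) ∨ J(k))) ∨ (∀p ∃r (C(r) ∧ ¬G(p)))
All bound variables are already distinct, so no renaming is needed.
Pull the quantifiers to the front (each side's bound variable is not free in the other side):
  ∃s ∃n ∃k ∀p ∃r (¬J(s) ∨ ¬C(n) ∨ J(k) ∨ C(r) ∧ ¬G(p))

∃s ∃n ∃k ∀p ∃r (¬J(s) ∨ ¬C(n) ∨ J(k) ∨ C(r) ∧ ¬G(p))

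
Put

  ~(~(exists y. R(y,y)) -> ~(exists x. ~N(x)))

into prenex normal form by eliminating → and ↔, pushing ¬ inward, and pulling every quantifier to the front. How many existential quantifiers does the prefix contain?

1

Eliminate → and ↔ using ¬ and ∨.
  ~(~~(exists y. R(y,y)) | ~(exists x. ~N(x)))
Move each ¬ inward, flipping quantifiers it crosses:
  (forall y. ~R(y,y)) & (exists x. ~N(x))
Extract every quantifier outward, since the variables are now distinct and don't occur free across branches:
  forall y. exists x. (~R(y,y) & ~N(x))
The prefix is forall y exists x: 1 universal, 1 existential.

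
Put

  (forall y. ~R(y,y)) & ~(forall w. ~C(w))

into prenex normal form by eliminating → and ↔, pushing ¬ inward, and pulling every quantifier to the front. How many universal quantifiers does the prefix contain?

Move each ¬ inward, flipping quantifiers it crosses:
  (forall y. ~R(y,y)) & (exists w. C(w))
Extract every quantifier outward, since the variables are now distinct and don't occur free across branches:
  forall y. exists w. (~R(y,y) & C(w))
The prefix is forall y exists w: 1 universal, 1 existential.

1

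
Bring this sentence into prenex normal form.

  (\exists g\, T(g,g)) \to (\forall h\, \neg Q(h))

First replace A → B with ¬A ∨ B.
  \neg (\exists g\, T(g,g)) \lor (\forall h\, \neg Q(h))
Move each ¬ inward, flipping quantifiers it crosses:
  (\forall g\, \neg T(g,g)) \lor (\forall h\, \neg Q(h))
All bound variables are already distinct, so no renaming is needed.
Pull the quantifiers to the front (each side's bound variable is not free in the other side):
  \forall g\, \forall h\, (\neg T(g,g) \lor \neg Q(h))

\forall g\, \forall h\, (\neg T(g,g) \lor \neg Q(h))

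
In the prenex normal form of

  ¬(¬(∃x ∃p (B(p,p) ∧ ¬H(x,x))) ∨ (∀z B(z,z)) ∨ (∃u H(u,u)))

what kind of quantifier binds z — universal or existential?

existential

Drive negations inward (¬∀x A ≡ ∃x ¬A, ¬∃x A ≡ ∀x ¬A, De Morgan for ∧/∨):
  (∃x ∃p (B(p,p) ∧ ¬H(x,x))) ∧ (∃z ¬B(z,z)) ∧ (∀u ¬H(u,u))
All bound variables are already distinct, so no renaming is needed.
Extract every quantifier outward, since the variables are now distinct and don't occur free across branches:
  ∃x ∃p ∃z ∀u (B(p,p) ∧ ¬H(x,x) ∧ ¬B(z,z) ∧ ¬H(u,u))
The quantifier ∀z sits under an odd number of negations, so it flips to ∃z.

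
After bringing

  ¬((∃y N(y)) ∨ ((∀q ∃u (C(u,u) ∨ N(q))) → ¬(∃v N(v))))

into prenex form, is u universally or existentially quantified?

existential

Rewrite implications/biconditionals: A → B as ¬A ∨ B.
  ¬((∃y N(y)) ∨ ¬(∀q ∃u (C(u,u) ∨ N(q))) ∨ ¬(∃v N(v)))
Drive negations inward (¬∀x A ≡ ∃x ¬A, ¬∃x A ≡ ∀x ¬A, De Morgan for ∧/∨):
  (∀y ¬N(y)) ∧ (∀q ∃u (C(u,u) ∨ N(q))) ∧ (∃v N(v))
All bound variables are already distinct, so no renaming is needed.
Pull the quantifiers to the front (each side's bound variable is not free in the other side):
  ∀y ∀q ∃u ∃v (¬N(y) ∧ (C(u,u) ∨ N(q)) ∧ N(v))
The quantifier ∃u sits under an even number of negations (counting the antecedent side of each →), so it remains existential.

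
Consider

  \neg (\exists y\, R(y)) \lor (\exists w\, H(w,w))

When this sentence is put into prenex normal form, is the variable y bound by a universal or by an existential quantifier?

Move each ¬ inward, flipping quantifiers it crosses:
  (\forall y\, \neg R(y)) \lor (\exists w\, H(w,w))
All bound variables are already distinct, so no renaming is needed.
Finally move all quantifiers to the prefix:
  \forall y\, \exists w\, (\neg R(y) \lor H(w,w))
The quantifier \exists y sits under an odd number of negations, so it flips to \forall y.

universal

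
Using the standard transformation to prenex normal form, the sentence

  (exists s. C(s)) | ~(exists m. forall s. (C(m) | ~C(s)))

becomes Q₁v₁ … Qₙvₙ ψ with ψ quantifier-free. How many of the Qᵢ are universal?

1

Drive negations inward (¬∀x A ≡ ∃x ¬A, ¬∃x A ≡ ∀x ¬A, De Morgan for ∧/∨):
  (exists s. C(s)) | (forall m. exists s. (~C(m) & C(s)))
Give each quantifier a distinct variable: s↦p.
  (exists s. C(s)) | (forall m. exists p. (~C(m) & C(p)))
Finally move all quantifiers to the prefix:
  exists s. forall m. exists p. (C(s) | ~C(m) & C(p))
The prefix is exists s forall m exists p: 1 universal, 2 existential.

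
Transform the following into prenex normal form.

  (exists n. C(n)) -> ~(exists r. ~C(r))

forall n. forall r. (~C(n) | C(r))

First replace A → B with ¬A ∨ B.
  ~(exists n. C(n)) | ~(exists r. ~C(r))
Push ¬ through the quantifiers and connectives to reach negation normal form:
  (forall n. ~C(n)) | (forall r. C(r))
All bound variables are already distinct, so no renaming is needed.
Finally move all quantifiers to the prefix:
  forall n. forall r. (~C(n) | C(r))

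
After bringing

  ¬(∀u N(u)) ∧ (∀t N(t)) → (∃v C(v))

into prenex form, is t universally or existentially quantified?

existential

Eliminate → and ↔ using ¬ and ∨.
  ¬(¬(∀u N(u)) ∧ (∀t N(t))) ∨ (∃v C(v))
Push ¬ through the quantifiers and connectives to reach negation normal form:
  (∀u N(u)) ∨ (∃t ¬N(t)) ∨ (∃v C(v))
Pull the quantifiers to the front (each side's bound variable is not free in the other side):
  ∀u ∃t ∃v (N(u) ∨ ¬N(t) ∨ C(v))
The quantifier ∀t sits under an odd number of negations (counting the antecedent side of each →), so it flips to ∃t.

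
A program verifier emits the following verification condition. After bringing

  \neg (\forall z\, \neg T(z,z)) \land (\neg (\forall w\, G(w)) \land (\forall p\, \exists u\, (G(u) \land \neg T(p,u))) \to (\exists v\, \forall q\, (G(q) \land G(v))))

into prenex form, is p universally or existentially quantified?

existential

Rewrite implications/biconditionals: A → B as ¬A ∨ B.
  \neg (\forall z\, \neg T(z,z)) \land (\neg (\neg (\forall w\, G(w)) \land (\forall p\, \exists u\, (G(u) \land \neg T(p,u)))) \lor (\exists v\, \forall q\, (G(q) \land G(v))))
Drive negations inward (¬∀x A ≡ ∃x ¬A, ¬∃x A ≡ ∀x ¬A, De Morgan for ∧/∨):
  (\exists z\, T(z,z)) \land ((\forall w\, G(w)) \lor (\exists p\, \forall u\, (\neg G(u) \lor T(p,u))) \lor (\exists v\, \forall q\, (G(q) \land G(v))))
Finally move all quantifiers to the prefix:
  \exists z\, \forall w\, \exists p\, \forall u\, \exists v\, \forall q\, (T(z,z) \land (G(w) \lor \neg G(u) \lor T(p,u) \lor G(q) \land G(v)))
The quantifier \forall p sits under an odd number of negations (counting the antecedent side of each →), so it flips to \exists p.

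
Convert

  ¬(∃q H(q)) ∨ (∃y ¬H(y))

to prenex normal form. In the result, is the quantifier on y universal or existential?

Drive negations inward (¬∀x A ≡ ∃x ¬A, ¬∃x A ≡ ∀x ¬A, De Morgan for ∧/∨):
  (∀q ¬H(q)) ∨ (∃y ¬H(y))
All bound variables are already distinct, so no renaming is needed.
Pull the quantifiers to the front (each side's bound variable is not free in the other side):
  ∀q ∃y (¬H(q) ∨ ¬H(y))
The quantifier ∃y sits under an even number of negations, so it remains existential.

existential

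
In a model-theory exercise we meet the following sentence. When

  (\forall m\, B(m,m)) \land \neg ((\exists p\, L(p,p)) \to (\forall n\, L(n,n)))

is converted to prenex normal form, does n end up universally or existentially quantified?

existential

First replace A → B with ¬A ∨ B.
  (\forall m\, B(m,m)) \land \neg (\neg (\exists p\, L(p,p)) \lor (\forall n\, L(n,n)))
Move each ¬ inward, flipping quantifiers it crosses:
  (\forall m\, B(m,m)) \land (\exists p\, L(p,p)) \land (\exists n\, \neg L(n,n))
Extract every quantifier outward, since the variables are now distinct and don't occur free across branches:
  \forall m\, \exists p\, \exists n\, (B(m,m) \land L(p,p) \land \neg L(n,n))
The quantifier \forall n sits under an odd number of negations (counting the antecedent side of each →), so it flips to \exists n.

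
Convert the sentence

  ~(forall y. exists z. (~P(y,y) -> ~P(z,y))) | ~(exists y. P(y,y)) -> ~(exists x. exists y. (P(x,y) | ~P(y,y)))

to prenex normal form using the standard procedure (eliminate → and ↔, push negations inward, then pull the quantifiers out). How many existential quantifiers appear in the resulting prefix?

Eliminate → and ↔ using ¬ and ∨.
  ~(~(forall y. exists z. (~~P(y,y) | ~P(z,y))) | ~(exists y. P(y,y))) | ~(exists x. exists y. (P(x,y) | ~P(y,y)))
Move each ¬ inward, flipping quantifiers it crosses:
  (forall y. exists z. (P(y,y) | ~P(z,y))) & (exists y. P(y,y)) | (forall x. forall y. (~P(x,y) & P(y,y)))
Give each quantifier a distinct variable: y↦p, y↦s.
  (forall y. exists z. (P(y,y) | ~P(z,y))) & (exists p. P(p,p)) | (forall x. forall s. (~P(x,s) & P(s,s)))
Finally move all quantifiers to the prefix:
  forall y. exists z. exists p. forall x. forall s. ((P(y,y) | ~P(z,y)) & P(p,p) | ~P(x,s) & P(s,s))
The prefix is forall y exists z exists p forall x forall s: 3 universal, 2 existential.

2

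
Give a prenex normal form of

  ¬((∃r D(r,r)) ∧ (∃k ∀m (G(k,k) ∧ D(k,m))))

∀r ∀k ∃m (¬D(r,r) ∨ ¬G(k,k) ∨ ¬D(k,m))

Push ¬ through the quantifiers and connectives to reach negation normal form:
  (∀r ¬D(r,r)) ∨ (∀k ∃m (¬G(k,k) ∨ ¬D(k,m)))
Extract every quantifier outward, since the variables are now distinct and don't occur free across branches:
  ∀r ∀k ∃m (¬D(r,r) ∨ ¬G(k,k) ∨ ¬D(k,m))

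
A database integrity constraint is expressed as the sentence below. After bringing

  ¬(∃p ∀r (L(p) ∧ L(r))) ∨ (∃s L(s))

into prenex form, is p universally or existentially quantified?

universal

Push ¬ through the quantifiers and connectives to reach negation normal form:
  (∀p ∃r (¬L(p) ∨ ¬L(r))) ∨ (∃s L(s))
All bound variables are already distinct, so no renaming is needed.
Finally move all quantifiers to the prefix:
  ∀p ∃r ∃s (¬L(p) ∨ ¬L(r) ∨ L(s))
The quantifier ∃p sits under an odd number of negations, so it flips to ∀p.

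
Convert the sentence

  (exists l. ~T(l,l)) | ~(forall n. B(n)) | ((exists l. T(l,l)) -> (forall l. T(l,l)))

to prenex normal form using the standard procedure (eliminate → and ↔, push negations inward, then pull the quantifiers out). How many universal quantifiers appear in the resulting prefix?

2

Eliminate → and ↔ using ¬ and ∨.
  (exists l. ~T(l,l)) | ~(forall n. B(n)) | ~(exists l. T(l,l)) | (forall l. T(l,l))
Drive negations inward (¬∀x A ≡ ∃x ¬A, ¬∃x A ≡ ∀x ¬A, De Morgan for ∧/∨):
  (exists l. ~T(l,l)) | (exists n. ~B(n)) | (forall l. ~T(l,l)) | (forall l. T(l,l))
Standardize variables apart so no two quantifiers bind the same name: l↦v, l↦v1.
  (exists l. ~T(l,l)) | (exists n. ~B(n)) | (forall v. ~T(v,v)) | (forall v1. T(v1,v1))
Extract every quantifier outward, since the variables are now distinct and don't occur free across branches:
  exists l. exists n. forall v. forall v1. (~T(l,l) | ~B(n) | ~T(v,v) | T(v1,v1))
The prefix is exists l exists n forall v forall v1: 2 universal, 2 existential.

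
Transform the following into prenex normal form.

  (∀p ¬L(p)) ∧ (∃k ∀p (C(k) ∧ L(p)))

∀p ∃k ∀z1 (¬L(p) ∧ C(k) ∧ L(z1))

Give each quantifier a distinct variable: p↦z1.
  (∀p ¬L(p)) ∧ (∃k ∀z1 (C(k) ∧ L(z1)))
Pull the quantifiers to the front (each side's bound variable is not free in the other side):
  ∀p ∃k ∀z1 (¬L(p) ∧ C(k) ∧ L(z1))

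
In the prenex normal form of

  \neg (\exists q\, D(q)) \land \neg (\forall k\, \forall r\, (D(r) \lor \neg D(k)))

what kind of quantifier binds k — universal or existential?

existential

Move each ¬ inward, flipping quantifiers it crosses:
  (\forall q\, \neg D(q)) \land (\exists k\, \exists r\, (\neg D(r) \land D(k)))
Pull the quantifiers to the front (each side's bound variable is not free in the other side):
  \forall q\, \exists k\, \exists r\, (\neg D(q) \land \neg D(r) \land D(k))
The quantifier \forall k sits under an odd number of negations, so it flips to \exists k.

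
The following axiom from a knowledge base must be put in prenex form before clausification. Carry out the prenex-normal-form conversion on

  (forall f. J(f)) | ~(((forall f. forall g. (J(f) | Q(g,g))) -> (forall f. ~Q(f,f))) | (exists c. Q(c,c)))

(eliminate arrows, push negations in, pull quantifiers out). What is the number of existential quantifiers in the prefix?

Eliminate → and ↔ using ¬ and ∨.
  (forall f. J(f)) | ~(~(forall f. forall g. (J(f) | Q(g,g))) | (forall f. ~Q(f,f)) | (exists c. Q(c,c)))
Drive negations inward (¬∀x A ≡ ∃x ¬A, ¬∃x A ≡ ∀x ¬A, De Morgan for ∧/∨):
  (forall f. J(f)) | (forall f. forall g. (J(f) | Q(g,g))) & (exists f. Q(f,f)) & (forall c. ~Q(c,c))
Standardize variables apart so no two quantifiers bind the same name: f↦z, f↦r.
  (forall f. J(f)) | (forall z. forall g. (J(z) | Q(g,g))) & (exists r. Q(r,r)) & (forall c. ~Q(c,c))
Pull the quantifiers to the front (each side's bound variable is not free in the other side):
  forall f. forall z. forall g. exists r. forall c. (J(f) | (J(z) | Q(g,g)) & Q(r,r) & ~Q(c,c))
The prefix is forall f forall z forall g exists r forall c: 4 universal, 1 existential.

1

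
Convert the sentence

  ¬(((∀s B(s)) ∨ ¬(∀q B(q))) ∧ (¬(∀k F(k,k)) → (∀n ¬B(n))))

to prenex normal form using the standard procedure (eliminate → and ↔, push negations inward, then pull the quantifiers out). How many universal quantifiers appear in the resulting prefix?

1

Rewrite implications/biconditionals: A → B as ¬A ∨ B.
  ¬(((∀s B(s)) ∨ ¬(∀q B(q))) ∧ (¬¬(∀k F(k,k)) ∨ (∀n ¬B(n))))
Move each ¬ inward, flipping quantifiers it crosses:
  (∃s ¬B(s)) ∧ (∀q B(q)) ∨ (∃k ¬F(k,k)) ∧ (∃n B(n))
All bound variables are already distinct, so no renaming is needed.
Extract every quantifier outward, since the variables are now distinct and don't occur free across branches:
  ∃s ∀q ∃k ∃n (¬B(s) ∧ B(q) ∨ ¬F(k,k) ∧ B(n))
The prefix is ∃s ∀q ∃k ∃n: 1 universal, 3 existential.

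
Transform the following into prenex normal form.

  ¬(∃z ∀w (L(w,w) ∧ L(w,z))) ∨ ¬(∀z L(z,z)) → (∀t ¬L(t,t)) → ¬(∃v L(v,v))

First replace A → B with ¬A ∨ B.
  ¬(¬(∃z ∀w (L(w,w) ∧ L(w,z))) ∨ ¬(∀z L(z,z))) ∨ ¬(∀t ¬L(t,t)) ∨ ¬(∃v L(v,v))
Drive negations inward (¬∀x A ≡ ∃x ¬A, ¬∃x A ≡ ∀x ¬A, De Morgan for ∧/∨):
  (∃z ∀w (L(w,w) ∧ L(w,z))) ∧ (∀z L(z,z)) ∨ (∃t L(t,t)) ∨ (∀v ¬L(v,v))
Standardize variables apart so no two quantifiers bind the same name: z↦y1.
  (∃z ∀w (L(w,w) ∧ L(w,z))) ∧ (∀y1 L(y1,y1)) ∨ (∃t L(t,t)) ∨ (∀v ¬L(v,v))
Finally move all quantifiers to the prefix:
  ∃z ∀w ∀y1 ∃t ∀v (L(w,w) ∧ L(w,z) ∧ L(y1,y1) ∨ L(t,t) ∨ ¬L(v,v))

∃z ∀w ∀y1 ∃t ∀v (L(w,w) ∧ L(w,z) ∧ L(y1,y1) ∨ L(t,t) ∨ ¬L(v,v))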